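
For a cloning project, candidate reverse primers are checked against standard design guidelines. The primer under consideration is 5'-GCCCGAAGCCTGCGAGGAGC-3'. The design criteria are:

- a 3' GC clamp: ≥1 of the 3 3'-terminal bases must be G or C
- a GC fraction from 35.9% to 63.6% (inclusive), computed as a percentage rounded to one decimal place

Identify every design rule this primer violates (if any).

Fails: GC content.

Base counts: A=4, T=1, G=8, C=7 (length 20).
GC clamp: 3' end AGC has 2 G/C ✓
GC content: GC 15/20 = 75.0%, outside 35.9–63.6% ✗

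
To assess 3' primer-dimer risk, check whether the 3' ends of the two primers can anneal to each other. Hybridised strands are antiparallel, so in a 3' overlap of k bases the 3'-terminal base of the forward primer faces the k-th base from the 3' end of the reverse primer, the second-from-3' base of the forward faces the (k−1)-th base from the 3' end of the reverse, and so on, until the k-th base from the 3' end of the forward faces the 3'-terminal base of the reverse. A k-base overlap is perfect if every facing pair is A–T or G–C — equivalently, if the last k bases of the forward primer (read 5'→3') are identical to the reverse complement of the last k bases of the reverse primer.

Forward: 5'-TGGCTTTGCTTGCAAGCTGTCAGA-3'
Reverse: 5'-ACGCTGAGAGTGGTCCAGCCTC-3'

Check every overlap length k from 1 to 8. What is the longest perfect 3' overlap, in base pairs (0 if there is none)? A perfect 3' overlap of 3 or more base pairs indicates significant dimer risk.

Last 8 bases (5'→3') — forward …CTGTCAGA, reverse …CCAGCCTC.
Reverse complement of the reverse primer's last 8 bases: GAGGCTGG; its first k bases are the reverse complement of the reverse primer's last k bases, so a perfect k-base overlap needs the forward primer's last k bases to equal them.
Comparing (forward last k vs required): k=1: A vs G ✗; k=2: GA vs GA ✓; k=3: AGA vs GAG ✗; k=4: CAGA vs GAGG ✗; k=5: TCAGA vs GAGGC ✗; k=6: GTCAGA vs GAGGCT ✗; k=7: TGTCAGA vs GAGGCTG ✗; k=8: CTGTCAGA vs GAGGCTGG ✗.
Only k = 2 is perfect, so the longest perfect 3' overlap is 2.

Longest perfect overlap: 2 complementary base pairs; below the dimer-risk threshold (threshold 3).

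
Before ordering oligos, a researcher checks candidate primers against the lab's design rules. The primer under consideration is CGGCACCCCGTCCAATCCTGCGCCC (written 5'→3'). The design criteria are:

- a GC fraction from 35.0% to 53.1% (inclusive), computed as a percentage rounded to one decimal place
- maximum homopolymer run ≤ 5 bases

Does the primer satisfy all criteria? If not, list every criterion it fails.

Base counts: A=3, T=3, G=5, C=14 (length 25).
GC content: GC 19/25 = 76.0%, outside 35.0–53.1% ✗
homopolymer run: longest run = 4 ✓

Fails: GC content.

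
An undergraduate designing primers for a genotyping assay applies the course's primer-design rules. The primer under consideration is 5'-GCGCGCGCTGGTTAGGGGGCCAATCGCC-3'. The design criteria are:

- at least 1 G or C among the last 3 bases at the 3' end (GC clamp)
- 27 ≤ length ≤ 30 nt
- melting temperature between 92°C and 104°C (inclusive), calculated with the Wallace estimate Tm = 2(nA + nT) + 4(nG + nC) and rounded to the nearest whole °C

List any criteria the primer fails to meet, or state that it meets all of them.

Meets all criteria.

Base counts: A=3, T=4, G=12, C=9 (length 28).
GC clamp: 3' end GCC has 3 G/C ✓
length: length 28 ✓
Tm: Tm = 2·7 + 4·21 = 98°C ✓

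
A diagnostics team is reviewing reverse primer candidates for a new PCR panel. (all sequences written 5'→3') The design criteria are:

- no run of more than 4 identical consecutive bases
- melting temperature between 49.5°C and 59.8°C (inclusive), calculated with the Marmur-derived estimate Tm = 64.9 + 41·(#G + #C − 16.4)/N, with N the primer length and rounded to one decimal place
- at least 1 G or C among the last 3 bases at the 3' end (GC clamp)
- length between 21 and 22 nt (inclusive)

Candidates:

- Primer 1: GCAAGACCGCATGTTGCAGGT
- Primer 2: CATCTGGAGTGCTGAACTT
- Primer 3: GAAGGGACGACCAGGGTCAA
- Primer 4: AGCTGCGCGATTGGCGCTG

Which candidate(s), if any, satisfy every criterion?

Primer 1 (21 nt, A=5 T=4 G=7 C=5): longest run = 2 ✓; Tm = 64.9 + 41·(12 − 16.4)/21 = 56.3°C ✓; 3' end GGT has 2 G/C ✓; length 21 ✓ — passes.
Primer 2 (19 nt, A=4 T=6 G=5 C=4): longest run = 2 ✓; Tm = 64.9 + 41·(9 − 16.4)/19 = 48.9°C, outside 49.5–59.8°C ✗; 3' end CTT has 1 G/C ✓; length 19, outside 21–22 ✗ — fails.
Primer 3 (20 nt, A=7 T=1 G=8 C=4): longest run = 3 ✓; Tm = 64.9 + 41·(12 − 16.4)/20 = 55.9°C ✓; 3' end CAA has 1 G/C ✓; length 20, outside 21–22 ✗ — fails.
Primer 4 (19 nt, A=2 T=4 G=8 C=5): longest run = 2 ✓; Tm = 64.9 + 41·(13 − 16.4)/19 = 57.6°C ✓; 3' end CTG has 2 G/C ✓; length 19, outside 21–22 ✗ — fails.

Primer 1 only.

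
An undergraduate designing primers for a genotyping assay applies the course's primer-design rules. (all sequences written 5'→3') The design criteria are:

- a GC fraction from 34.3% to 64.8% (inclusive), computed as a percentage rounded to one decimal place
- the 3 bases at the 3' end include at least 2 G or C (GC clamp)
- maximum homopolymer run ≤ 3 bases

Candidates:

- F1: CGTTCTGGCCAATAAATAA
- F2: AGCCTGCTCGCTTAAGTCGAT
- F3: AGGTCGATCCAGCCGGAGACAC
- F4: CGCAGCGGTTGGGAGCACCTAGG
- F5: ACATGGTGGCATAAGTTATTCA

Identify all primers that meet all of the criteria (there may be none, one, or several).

F1 (19 nt, A=7 T=5 G=3 C=4): GC 7/19 = 36.8% ✓; 3' end TAA has 0 G/C, need ≥2 ✗; longest run = 3 ✓ — fails.
F2 (21 nt, A=4 T=6 G=5 C=6): GC 11/21 = 52.4% ✓; 3' end GAT has 1 G/C, need ≥2 ✗; longest run = 2 ✓ — fails.
F3 (22 nt, A=6 T=2 G=7 C=7): GC 14/22 = 63.6% ✓; 3' end CAC has 2 G/C ✓; longest run = 2 ✓ — passes.
F4 (23 nt, A=4 T=3 G=10 C=6): GC 16/23 = 69.6%, outside 34.3–64.8% ✗; 3' end AGG has 2 G/C ✓; longest run = 3 ✓ — fails.
F5 (22 nt, A=7 T=7 G=5 C=3): GC 8/22 = 36.4% ✓; 3' end TCA has 1 G/C, need ≥2 ✗; longest run = 2 ✓ — fails.

F3 only.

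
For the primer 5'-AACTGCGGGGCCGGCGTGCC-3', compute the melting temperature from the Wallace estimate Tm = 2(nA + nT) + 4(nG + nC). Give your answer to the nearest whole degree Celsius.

Base counts: A=2, T=2, G=9, C=7 (length 20).
Tm = 2·(2+2) + 4·(9+7) = 2·4 + 4·16 = 8 + 64 = 72°C.

72°C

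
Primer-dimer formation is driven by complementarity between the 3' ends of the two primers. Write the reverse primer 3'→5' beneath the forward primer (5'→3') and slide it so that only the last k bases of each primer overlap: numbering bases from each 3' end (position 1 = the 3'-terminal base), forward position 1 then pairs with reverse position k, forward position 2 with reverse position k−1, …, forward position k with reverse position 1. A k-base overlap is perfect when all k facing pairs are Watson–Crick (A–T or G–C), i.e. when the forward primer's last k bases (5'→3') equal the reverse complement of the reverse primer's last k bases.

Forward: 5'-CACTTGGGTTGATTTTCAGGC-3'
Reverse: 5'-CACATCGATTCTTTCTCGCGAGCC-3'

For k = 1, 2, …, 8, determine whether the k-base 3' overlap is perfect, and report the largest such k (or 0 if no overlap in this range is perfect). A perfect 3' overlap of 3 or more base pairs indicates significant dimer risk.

Last 8 bases (5'→3') — forward …TTTCAGGC, reverse …CGCGAGCC.
Reverse complement of the reverse primer's last 8 bases: GGCTCGCG; its first k bases are the reverse complement of the reverse primer's last k bases, so a perfect k-base overlap needs the forward primer's last k bases to equal them.
Comparing (forward last k vs required): k=1: C vs G ✗; k=2: GC vs GG ✗; k=3: GGC vs GGC ✓; k=4: AGGC vs GGCT ✗; k=5: CAGGC vs GGCTC ✗; k=6: TCAGGC vs GGCTCG ✗; k=7: TTCAGGC vs GGCTCGC ✗; k=8: TTTCAGGC vs GGCTCGCG ✗.
Only k = 3 is perfect, so the longest perfect 3' overlap is 3.

Longest perfect overlap: 3 complementary base pairs; significant dimer risk (threshold 3).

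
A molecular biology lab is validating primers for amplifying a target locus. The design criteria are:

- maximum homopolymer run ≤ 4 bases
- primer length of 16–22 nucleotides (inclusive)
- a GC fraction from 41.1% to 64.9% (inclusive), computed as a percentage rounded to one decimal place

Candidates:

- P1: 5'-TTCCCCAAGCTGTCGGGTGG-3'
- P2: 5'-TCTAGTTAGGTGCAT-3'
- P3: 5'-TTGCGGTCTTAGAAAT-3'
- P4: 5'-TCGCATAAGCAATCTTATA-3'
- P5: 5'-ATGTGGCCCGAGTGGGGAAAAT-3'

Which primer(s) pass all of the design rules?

P1 (20 nt, A=2 T=5 G=7 C=6): longest run = 4 ✓; length 20 ✓; GC 13/20 = 65.0%, outside 41.1–64.9% ✗ — fails.
P2 (15 nt, A=3 T=6 G=4 C=2): longest run = 2 ✓; length 15, outside 16–22 ✗; GC 6/15 = 40.0%, outside 41.1–64.9% ✗ — fails.
P3 (16 nt, A=4 T=6 G=4 C=2): longest run = 3 ✓; length 16 ✓; GC 6/16 = 37.5%, outside 41.1–64.9% ✗ — fails.
P4 (19 nt, A=7 T=6 G=2 C=4): longest run = 2 ✓; length 19 ✓; GC 6/19 = 31.6%, outside 41.1–64.9% ✗ — fails.
P5 (22 nt, A=6 T=4 G=9 C=3): longest run = 4 ✓; length 22 ✓; GC 12/22 = 54.5% ✓ — passes.

P5 only.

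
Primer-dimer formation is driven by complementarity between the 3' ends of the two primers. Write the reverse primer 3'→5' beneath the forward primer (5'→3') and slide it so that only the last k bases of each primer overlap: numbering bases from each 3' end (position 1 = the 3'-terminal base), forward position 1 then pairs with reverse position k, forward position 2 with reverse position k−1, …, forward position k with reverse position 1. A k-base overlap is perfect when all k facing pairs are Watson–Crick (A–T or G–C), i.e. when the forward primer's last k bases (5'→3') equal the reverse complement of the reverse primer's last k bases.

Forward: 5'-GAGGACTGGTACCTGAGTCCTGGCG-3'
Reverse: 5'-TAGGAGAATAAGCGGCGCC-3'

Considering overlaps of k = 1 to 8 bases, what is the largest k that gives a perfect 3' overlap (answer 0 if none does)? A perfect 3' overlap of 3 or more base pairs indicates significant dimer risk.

Longest perfect overlap: 4 complementary base pairs; significant dimer risk (threshold 3).

Last 8 bases (5'→3') — forward …TCCTGGCG, reverse …GCGGCGCC.
Reverse complement of the reverse primer's last 8 bases: GGCGCCGC; its first k bases are the reverse complement of the reverse primer's last k bases, so a perfect k-base overlap needs the forward primer's last k bases to equal them.
Comparing (forward last k vs required): k=1: G vs G ✓; k=2: CG vs GG ✗; k=3: GCG vs GGC ✗; k=4: GGCG vs GGCG ✓; k=5: TGGCG vs GGCGC ✗; k=6: CTGGCG vs GGCGCC ✗; k=7: CCTGGCG vs GGCGCCG ✗; k=8: TCCTGGCG vs GGCGCCGC ✗.
Perfect overlaps at k = 1, 4; the largest is 4.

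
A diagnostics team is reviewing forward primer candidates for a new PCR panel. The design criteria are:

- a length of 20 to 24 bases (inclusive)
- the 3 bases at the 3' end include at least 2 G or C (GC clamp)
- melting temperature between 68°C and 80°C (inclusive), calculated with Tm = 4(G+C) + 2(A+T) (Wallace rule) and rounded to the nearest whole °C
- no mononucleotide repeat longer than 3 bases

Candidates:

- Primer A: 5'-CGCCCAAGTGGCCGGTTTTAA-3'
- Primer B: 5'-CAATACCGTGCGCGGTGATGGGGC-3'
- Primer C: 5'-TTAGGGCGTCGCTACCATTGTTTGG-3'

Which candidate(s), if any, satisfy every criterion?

None of the candidates satisfy all criteria.

Primer A (21 nt, A=4 T=5 G=6 C=6): length 21 ✓; 3' end TAA has 0 G/C, need ≥2 ✗; Tm = 2·9 + 4·12 = 66°C, outside 68–80°C ✗; longest run = 4, exceeds 3 ✗ — fails.
Primer B (24 nt, A=4 T=4 G=10 C=6): length 24 ✓; 3' end GGC has 3 G/C ✓; Tm = 2·8 + 4·16 = 80°C ✓; longest run = 4, exceeds 3 ✗ — fails.
Primer C (25 nt, A=3 T=9 G=8 C=5): length 25, outside 20–24 ✗; 3' end TGG has 2 G/C ✓; Tm = 2·12 + 4·13 = 76°C ✓; longest run = 3 ✓ — fails.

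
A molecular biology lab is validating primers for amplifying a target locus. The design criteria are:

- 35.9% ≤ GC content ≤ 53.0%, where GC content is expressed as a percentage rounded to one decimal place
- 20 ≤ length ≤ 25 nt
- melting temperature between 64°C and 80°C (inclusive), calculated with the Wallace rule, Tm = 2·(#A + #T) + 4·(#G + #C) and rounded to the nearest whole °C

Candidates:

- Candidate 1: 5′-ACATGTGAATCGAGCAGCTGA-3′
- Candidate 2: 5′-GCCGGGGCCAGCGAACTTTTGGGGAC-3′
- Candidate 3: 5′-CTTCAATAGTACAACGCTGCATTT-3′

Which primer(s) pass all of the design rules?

Candidate 1 (21 nt, A=7 T=4 G=6 C=4): GC 10/21 = 47.6% ✓; length 21 ✓; Tm = 2·11 + 4·10 = 62°C, outside 64–80°C ✗ — fails.
Candidate 2 (26 nt, A=4 T=4 G=11 C=7): GC 18/26 = 69.2%, outside 35.9–53.0% ✗; length 26, outside 20–25 ✗; Tm = 2·8 + 4·18 = 88°C, outside 64–80°C ✗ — fails.
Candidate 3 (24 nt, A=7 T=8 G=3 C=6): GC 9/24 = 37.5% ✓; length 24 ✓; Tm = 2·15 + 4·9 = 66°C ✓ — passes.

Candidate 3 only.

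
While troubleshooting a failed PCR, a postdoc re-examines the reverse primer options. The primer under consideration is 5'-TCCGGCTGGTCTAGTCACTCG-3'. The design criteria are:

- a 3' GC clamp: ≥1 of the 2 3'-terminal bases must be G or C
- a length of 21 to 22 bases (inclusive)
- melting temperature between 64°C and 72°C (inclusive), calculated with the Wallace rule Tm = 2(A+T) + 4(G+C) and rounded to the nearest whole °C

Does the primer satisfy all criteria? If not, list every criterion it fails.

Meets all criteria.

Base counts: A=2, T=6, G=6, C=7 (length 21).
GC clamp: 3' end CG has 2 G/C ✓
length: length 21 ✓
Tm: Tm = 2·8 + 4·13 = 68°C ✓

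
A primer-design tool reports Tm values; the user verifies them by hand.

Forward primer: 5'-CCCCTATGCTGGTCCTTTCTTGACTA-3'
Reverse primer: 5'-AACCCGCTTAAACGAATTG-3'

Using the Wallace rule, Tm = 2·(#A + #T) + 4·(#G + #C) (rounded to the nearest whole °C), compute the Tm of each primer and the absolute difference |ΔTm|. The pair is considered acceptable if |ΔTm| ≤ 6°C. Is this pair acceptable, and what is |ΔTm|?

|ΔTm| = 24°C; the pair is not acceptable.

Forward: A=3 T=10 G=4 C=9 → Tm = 2·13 + 4·13 = 78°C.
Reverse: A=7 T=4 G=3 C=5 → Tm = 2·11 + 4·8 = 54°C.
|ΔTm| = |78 − 54| = 24°C, > 6°C.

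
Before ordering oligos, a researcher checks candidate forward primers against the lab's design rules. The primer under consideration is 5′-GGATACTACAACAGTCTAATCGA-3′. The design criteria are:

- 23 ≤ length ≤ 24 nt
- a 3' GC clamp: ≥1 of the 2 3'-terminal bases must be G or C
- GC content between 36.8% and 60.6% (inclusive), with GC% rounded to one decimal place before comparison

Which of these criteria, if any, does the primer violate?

Meets all criteria.

Base counts: A=9, T=5, G=4, C=5 (length 23).
length: length 23 ✓
GC clamp: 3' end GA has 1 G/C ✓
GC content: GC 9/23 = 39.1% ✓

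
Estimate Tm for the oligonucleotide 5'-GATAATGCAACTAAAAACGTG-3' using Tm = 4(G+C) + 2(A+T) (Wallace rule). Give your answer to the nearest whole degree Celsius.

56°C

Base counts: A=10, T=4, G=4, C=3 (length 21).
Tm = 2·(10+4) + 4·(4+3) = 2·14 + 4·7 = 28 + 28 = 56°C.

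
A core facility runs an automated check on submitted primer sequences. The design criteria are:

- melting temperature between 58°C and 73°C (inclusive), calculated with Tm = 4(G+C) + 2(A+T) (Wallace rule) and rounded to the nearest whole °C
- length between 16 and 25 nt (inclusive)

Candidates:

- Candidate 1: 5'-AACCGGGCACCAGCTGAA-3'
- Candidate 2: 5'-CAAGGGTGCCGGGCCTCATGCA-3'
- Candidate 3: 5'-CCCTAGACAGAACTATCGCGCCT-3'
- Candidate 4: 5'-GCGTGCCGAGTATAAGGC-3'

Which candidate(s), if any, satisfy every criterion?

Candidate 1, Candidate 3 and Candidate 4.

Candidate 1 (18 nt, A=6 T=1 G=5 C=6): Tm = 2·7 + 4·11 = 58°C ✓; length 18 ✓ — passes.
Candidate 2 (22 nt, A=4 T=3 G=8 C=7): Tm = 2·7 + 4·15 = 74°C, outside 58–73°C ✗; length 22 ✓ — fails.
Candidate 3 (23 nt, A=6 T=4 G=4 C=9): Tm = 2·10 + 4·13 = 72°C ✓; length 23 ✓ — passes.
Candidate 4 (18 nt, A=4 T=3 G=7 C=4): Tm = 2·7 + 4·11 = 58°C ✓; length 18 ✓ — passes.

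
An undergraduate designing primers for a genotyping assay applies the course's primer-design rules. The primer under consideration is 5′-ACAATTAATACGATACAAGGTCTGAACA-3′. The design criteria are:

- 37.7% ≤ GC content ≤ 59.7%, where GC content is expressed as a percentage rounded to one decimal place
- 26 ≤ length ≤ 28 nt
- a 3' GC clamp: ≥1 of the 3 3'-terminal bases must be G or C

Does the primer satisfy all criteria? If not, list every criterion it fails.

Fails: GC content.

Base counts: A=13, T=6, G=4, C=5 (length 28).
GC content: GC 9/28 = 32.1%, outside 37.7–59.7% ✗
length: length 28 ✓
GC clamp: 3' end ACA has 1 G/C ✓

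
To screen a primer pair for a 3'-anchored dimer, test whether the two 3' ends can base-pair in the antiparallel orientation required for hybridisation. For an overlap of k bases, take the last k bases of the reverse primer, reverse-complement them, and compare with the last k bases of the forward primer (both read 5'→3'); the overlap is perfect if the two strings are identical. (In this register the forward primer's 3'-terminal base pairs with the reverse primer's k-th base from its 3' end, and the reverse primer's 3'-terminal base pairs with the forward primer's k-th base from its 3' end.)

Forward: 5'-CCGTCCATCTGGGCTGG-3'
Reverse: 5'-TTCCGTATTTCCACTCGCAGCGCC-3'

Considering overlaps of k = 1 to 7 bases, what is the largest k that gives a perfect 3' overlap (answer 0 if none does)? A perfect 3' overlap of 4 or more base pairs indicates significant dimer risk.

Longest perfect overlap: 2 complementary base pairs; below the dimer-risk threshold (threshold 4).

Last 7 bases (5'→3') — forward …GGGCTGG, reverse …CAGCGCC.
Reverse complement of the reverse primer's last 7 bases: GGCGCTG; its first k bases are the reverse complement of the reverse primer's last k bases, so a perfect k-base overlap needs the forward primer's last k bases to equal them.
Comparing (forward last k vs required): k=1: G vs G ✓; k=2: GG vs GG ✓; k=3: TGG vs GGC ✗; k=4: CTGG vs GGCG ✗; k=5: GCTGG vs GGCGC ✗; k=6: GGCTGG vs GGCGCT ✗; k=7: GGGCTGG vs GGCGCTG ✗.
Perfect overlaps at k = 1, 2; the largest is 2.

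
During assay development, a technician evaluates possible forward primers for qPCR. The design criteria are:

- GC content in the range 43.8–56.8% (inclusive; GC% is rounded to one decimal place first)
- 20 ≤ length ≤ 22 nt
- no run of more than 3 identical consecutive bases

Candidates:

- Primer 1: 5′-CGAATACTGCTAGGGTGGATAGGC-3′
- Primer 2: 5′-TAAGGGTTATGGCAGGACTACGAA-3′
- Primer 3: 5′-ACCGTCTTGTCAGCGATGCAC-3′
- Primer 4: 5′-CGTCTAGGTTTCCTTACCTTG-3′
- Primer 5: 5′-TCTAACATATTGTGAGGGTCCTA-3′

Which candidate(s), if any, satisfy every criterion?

Primer 4 only.

Primer 1 (24 nt, A=6 T=5 G=9 C=4): GC 13/24 = 54.2% ✓; length 24, outside 20–22 ✗; longest run = 3 ✓ — fails.
Primer 2 (24 nt, A=8 T=5 G=8 C=3): GC 11/24 = 45.8% ✓; length 24, outside 20–22 ✗; longest run = 3 ✓ — fails.
Primer 3 (21 nt, A=4 T=5 G=5 C=7): GC 12/21 = 57.1%, outside 43.8–56.8% ✗; length 21 ✓; longest run = 2 ✓ — fails.
Primer 4 (21 nt, A=2 T=9 G=4 C=6): GC 10/21 = 47.6% ✓; length 21 ✓; longest run = 3 ✓ — passes.
Primer 5 (23 nt, A=6 T=8 G=5 C=4): GC 9/23 = 39.1%, outside 43.8–56.8% ✗; length 23, outside 20–22 ✗; longest run = 3 ✓ — fails.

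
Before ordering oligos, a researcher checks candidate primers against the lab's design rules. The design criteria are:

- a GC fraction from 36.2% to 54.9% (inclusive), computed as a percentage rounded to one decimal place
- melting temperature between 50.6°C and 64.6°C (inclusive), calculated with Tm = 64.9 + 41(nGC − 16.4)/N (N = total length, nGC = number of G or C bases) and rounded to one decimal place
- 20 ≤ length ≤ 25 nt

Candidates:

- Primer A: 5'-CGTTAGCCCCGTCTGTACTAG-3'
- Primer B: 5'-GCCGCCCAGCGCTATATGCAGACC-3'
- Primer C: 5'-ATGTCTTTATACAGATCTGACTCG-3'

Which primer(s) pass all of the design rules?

Primer A (21 nt, A=3 T=6 G=5 C=7): GC 12/21 = 57.1%, outside 36.2–54.9% ✗; Tm = 64.9 + 41·(12 − 16.4)/21 = 56.3°C ✓; length 21 ✓ — fails.
Primer B (24 nt, A=5 T=3 G=6 C=10): GC 16/24 = 66.7%, outside 36.2–54.9% ✗; Tm = 64.9 + 41·(16 − 16.4)/24 = 64.2°C ✓; length 24 ✓ — fails.
Primer C (24 nt, A=6 T=9 G=4 C=5): GC 9/24 = 37.5% ✓; Tm = 64.9 + 41·(9 − 16.4)/24 = 52.3°C ✓; length 24 ✓ — passes.

Primer C only.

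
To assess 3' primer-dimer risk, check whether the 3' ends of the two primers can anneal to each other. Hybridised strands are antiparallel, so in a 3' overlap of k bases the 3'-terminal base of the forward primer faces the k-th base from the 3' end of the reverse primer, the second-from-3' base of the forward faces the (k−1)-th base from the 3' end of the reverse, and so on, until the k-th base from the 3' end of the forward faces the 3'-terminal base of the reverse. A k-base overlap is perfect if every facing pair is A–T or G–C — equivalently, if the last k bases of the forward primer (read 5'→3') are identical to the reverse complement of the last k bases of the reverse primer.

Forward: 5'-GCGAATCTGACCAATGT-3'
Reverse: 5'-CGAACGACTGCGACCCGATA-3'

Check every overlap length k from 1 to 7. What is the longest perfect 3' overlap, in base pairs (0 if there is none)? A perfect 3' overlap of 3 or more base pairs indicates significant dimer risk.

Longest perfect overlap: 1 complementary base pair; below the dimer-risk threshold (threshold 3).

Last 7 bases (5'→3') — forward …CCAATGT, reverse …CCCGATA.
Reverse complement of the reverse primer's last 7 bases: TATCGGG; its first k bases are the reverse complement of the reverse primer's last k bases, so a perfect k-base overlap needs the forward primer's last k bases to equal them.
Comparing (forward last k vs required): k=1: T vs T ✓; k=2: GT vs TA ✗; k=3: TGT vs TAT ✗; k=4: ATGT vs TATC ✗; k=5: AATGT vs TATCG ✗; k=6: CAATGT vs TATCGG ✗; k=7: CCAATGT vs TATCGGG ✗.
Only k = 1 is perfect, so the longest perfect 3' overlap is 1.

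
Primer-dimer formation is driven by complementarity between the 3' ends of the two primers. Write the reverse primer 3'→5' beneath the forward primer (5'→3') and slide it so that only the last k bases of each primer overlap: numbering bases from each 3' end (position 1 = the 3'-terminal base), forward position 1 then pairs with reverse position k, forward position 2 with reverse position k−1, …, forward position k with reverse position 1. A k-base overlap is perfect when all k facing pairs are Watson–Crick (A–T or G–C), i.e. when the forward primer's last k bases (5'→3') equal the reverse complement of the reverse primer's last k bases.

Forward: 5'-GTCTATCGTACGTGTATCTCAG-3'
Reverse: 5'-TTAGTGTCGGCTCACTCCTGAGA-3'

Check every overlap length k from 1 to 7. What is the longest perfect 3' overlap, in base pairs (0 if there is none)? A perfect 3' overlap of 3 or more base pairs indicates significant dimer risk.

Longest perfect overlap: 6 complementary base pairs; significant dimer risk (threshold 3).

Last 7 bases (5'→3') — forward …ATCTCAG, reverse …CCTGAGA.
Reverse complement of the reverse primer's last 7 bases: TCTCAGG; its first k bases are the reverse complement of the reverse primer's last k bases, so a perfect k-base overlap needs the forward primer's last k bases to equal them.
Comparing (forward last k vs required): k=1: G vs T ✗; k=2: AG vs TC ✗; k=3: CAG vs TCT ✗; k=4: TCAG vs TCTC ✗; k=5: CTCAG vs TCTCA ✗; k=6: TCTCAG vs TCTCAG ✓; k=7: ATCTCAG vs TCTCAGG ✗.
Only k = 6 is perfect, so the longest perfect 3' overlap is 6.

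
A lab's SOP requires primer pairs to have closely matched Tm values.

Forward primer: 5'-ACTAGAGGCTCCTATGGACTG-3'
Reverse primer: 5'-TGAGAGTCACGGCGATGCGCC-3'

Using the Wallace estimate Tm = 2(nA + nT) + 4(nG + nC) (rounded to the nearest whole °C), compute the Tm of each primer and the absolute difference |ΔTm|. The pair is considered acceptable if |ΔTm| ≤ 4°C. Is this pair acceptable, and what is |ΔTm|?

Forward: A=5 T=5 G=6 C=5 → Tm = 2·10 + 4·11 = 64°C.
Reverse: A=4 T=3 G=8 C=6 → Tm = 2·7 + 4·14 = 70°C.
|ΔTm| = |64 − 70| = 6°C, > 4°C.

|ΔTm| = 6°C; the pair is not acceptable.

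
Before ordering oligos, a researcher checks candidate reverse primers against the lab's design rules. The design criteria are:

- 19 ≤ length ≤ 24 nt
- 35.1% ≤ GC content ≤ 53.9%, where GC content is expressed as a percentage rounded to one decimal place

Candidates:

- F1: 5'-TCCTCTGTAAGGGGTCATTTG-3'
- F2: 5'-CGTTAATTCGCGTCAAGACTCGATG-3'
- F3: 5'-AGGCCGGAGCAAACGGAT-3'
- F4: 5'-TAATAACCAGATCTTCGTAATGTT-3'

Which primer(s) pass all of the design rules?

F1 only.

F1 (21 nt, A=3 T=8 G=6 C=4): length 21 ✓; GC 10/21 = 47.6% ✓ — passes.
F2 (25 nt, A=6 T=7 G=6 C=6): length 25, outside 19–24 ✗; GC 12/25 = 48.0% ✓ — fails.
F3 (18 nt, A=6 T=1 G=7 C=4): length 18, outside 19–24 ✗; GC 11/18 = 61.1%, outside 35.1–53.9% ✗ — fails.
F4 (24 nt, A=8 T=9 G=3 C=4): length 24 ✓; GC 7/24 = 29.2%, outside 35.1–53.9% ✗ — fails.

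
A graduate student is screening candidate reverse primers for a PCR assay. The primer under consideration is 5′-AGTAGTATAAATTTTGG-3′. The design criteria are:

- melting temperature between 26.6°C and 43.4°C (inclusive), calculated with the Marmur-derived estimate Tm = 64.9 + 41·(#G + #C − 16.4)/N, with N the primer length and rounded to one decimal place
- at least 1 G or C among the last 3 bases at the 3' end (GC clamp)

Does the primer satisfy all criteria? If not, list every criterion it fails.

Base counts: A=6, T=7, G=4, C=0 (length 17).
Tm: Tm = 64.9 + 41·(4 − 16.4)/17 = 35.0°C ✓
GC clamp: 3' end TGG has 2 G/C ✓

Meets all criteria.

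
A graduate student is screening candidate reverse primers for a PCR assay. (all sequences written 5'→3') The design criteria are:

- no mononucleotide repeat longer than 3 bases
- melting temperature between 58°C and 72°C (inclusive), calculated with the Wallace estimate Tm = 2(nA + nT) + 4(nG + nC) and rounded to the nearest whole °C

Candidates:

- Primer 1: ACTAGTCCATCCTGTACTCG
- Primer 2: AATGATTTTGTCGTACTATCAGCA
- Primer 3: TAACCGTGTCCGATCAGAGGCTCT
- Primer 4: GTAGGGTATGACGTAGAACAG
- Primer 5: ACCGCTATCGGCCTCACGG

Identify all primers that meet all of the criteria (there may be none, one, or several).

Primer 1, Primer 4 and Primer 5.

Primer 1 (20 nt, A=4 T=6 G=3 C=7): longest run = 2 ✓; Tm = 2·10 + 4·10 = 60°C ✓ — passes.
Primer 2 (24 nt, A=7 T=9 G=4 C=4): longest run = 4, exceeds 3 ✗; Tm = 2·16 + 4·8 = 64°C ✓ — fails.
Primer 3 (24 nt, A=5 T=6 G=6 C=7): longest run = 2 ✓; Tm = 2·11 + 4·13 = 74°C, outside 58–72°C ✗ — fails.
Primer 4 (21 nt, A=7 T=4 G=8 C=2): longest run = 3 ✓; Tm = 2·11 + 4·10 = 62°C ✓ — passes.
Primer 5 (19 nt, A=3 T=3 G=5 C=8): longest run = 2 ✓; Tm = 2·6 + 4·13 = 64°C ✓ — passes.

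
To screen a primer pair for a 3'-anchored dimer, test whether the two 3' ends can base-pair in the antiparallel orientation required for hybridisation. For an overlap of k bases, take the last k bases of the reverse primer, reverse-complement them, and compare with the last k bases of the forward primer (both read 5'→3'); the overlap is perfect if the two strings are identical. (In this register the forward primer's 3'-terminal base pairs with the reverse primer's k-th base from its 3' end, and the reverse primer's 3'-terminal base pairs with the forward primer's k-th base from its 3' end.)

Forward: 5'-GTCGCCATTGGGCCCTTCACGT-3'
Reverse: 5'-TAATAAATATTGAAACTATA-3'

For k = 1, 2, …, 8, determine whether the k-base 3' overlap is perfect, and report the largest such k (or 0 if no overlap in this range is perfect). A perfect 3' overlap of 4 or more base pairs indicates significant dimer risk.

Longest perfect overlap: 1 complementary base pair; below the dimer-risk threshold (threshold 4).

Last 8 bases (5'→3') — forward …CTTCACGT, reverse …AAACTATA.
Reverse complement of the reverse primer's last 8 bases: TATAGTTT; its first k bases are the reverse complement of the reverse primer's last k bases, so a perfect k-base overlap needs the forward primer's last k bases to equal them.
Comparing (forward last k vs required): k=1: T vs T ✓; k=2: GT vs TA ✗; k=3: CGT vs TAT ✗; k=4: ACGT vs TATA ✗; k=5: CACGT vs TATAG ✗; k=6: TCACGT vs TATAGT ✗; k=7: TTCACGT vs TATAGTT ✗; k=8: CTTCACGT vs TATAGTTT ✗.
Only k = 1 is perfect, so the longest perfect 3' overlap is 1.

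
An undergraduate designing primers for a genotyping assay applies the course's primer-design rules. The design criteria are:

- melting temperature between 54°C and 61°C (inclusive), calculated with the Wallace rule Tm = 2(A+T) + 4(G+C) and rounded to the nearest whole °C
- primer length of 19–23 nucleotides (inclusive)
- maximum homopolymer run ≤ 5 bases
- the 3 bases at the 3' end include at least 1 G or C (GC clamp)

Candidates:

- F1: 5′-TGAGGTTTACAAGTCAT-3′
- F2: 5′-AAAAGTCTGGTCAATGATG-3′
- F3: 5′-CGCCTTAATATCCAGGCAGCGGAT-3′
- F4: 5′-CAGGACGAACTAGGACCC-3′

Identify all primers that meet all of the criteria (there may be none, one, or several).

F1 (17 nt, A=5 T=6 G=4 C=2): Tm = 2·11 + 4·6 = 46°C, outside 54–61°C ✗; length 17, outside 19–23 ✗; longest run = 3 ✓; 3' end CAT has 1 G/C ✓ — fails.
F2 (19 nt, A=7 T=5 G=5 C=2): Tm = 2·12 + 4·7 = 52°C, outside 54–61°C ✗; length 19 ✓; longest run = 4 ✓; 3' end ATG has 1 G/C ✓ — fails.
F3 (24 nt, A=6 T=5 G=6 C=7): Tm = 2·11 + 4·13 = 74°C, outside 54–61°C ✗; length 24, outside 19–23 ✗; longest run = 2 ✓; 3' end GAT has 1 G/C ✓ — fails.
F4 (18 nt, A=6 T=1 G=5 C=6): Tm = 2·7 + 4·11 = 58°C ✓; length 18, outside 19–23 ✗; longest run = 3 ✓; 3' end CCC has 3 G/C ✓ — fails.

None of the candidates satisfy all criteria.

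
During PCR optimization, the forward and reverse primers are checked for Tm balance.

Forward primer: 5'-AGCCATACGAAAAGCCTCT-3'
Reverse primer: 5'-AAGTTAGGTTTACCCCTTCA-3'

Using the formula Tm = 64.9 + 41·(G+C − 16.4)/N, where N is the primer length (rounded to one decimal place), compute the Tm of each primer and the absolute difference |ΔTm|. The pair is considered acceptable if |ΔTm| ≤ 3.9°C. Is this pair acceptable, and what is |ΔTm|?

|ΔTm| = 1.2°C; the pair is acceptable.

Forward: G+C = 9, N = 19 → Tm = 64.9 + 41·(9 − 16.4)/19 = 48.9°C.
Reverse: G+C = 8, N = 20 → Tm = 64.9 + 41·(8 − 16.4)/20 = 47.7°C.
|ΔTm| = |48.9 − 47.7| = 1.2°C, ≤ 3.9°C.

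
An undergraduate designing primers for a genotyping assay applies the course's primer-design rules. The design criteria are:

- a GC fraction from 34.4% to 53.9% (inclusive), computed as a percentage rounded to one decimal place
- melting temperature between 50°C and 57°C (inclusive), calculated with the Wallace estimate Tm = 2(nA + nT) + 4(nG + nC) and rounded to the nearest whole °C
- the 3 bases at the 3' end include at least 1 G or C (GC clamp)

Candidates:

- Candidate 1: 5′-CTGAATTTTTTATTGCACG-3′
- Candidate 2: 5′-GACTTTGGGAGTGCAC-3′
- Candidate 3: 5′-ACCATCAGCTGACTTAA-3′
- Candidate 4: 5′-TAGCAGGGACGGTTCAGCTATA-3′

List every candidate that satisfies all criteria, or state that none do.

None of the candidates satisfy all criteria.

Candidate 1 (19 nt, A=4 T=9 G=3 C=3): GC 6/19 = 31.6%, outside 34.4–53.9% ✗; Tm = 2·13 + 4·6 = 50°C ✓; 3' end ACG has 2 G/C ✓ — fails.
Candidate 2 (16 nt, A=3 T=4 G=6 C=3): GC 9/16 = 56.3%, outside 34.4–53.9% ✗; Tm = 2·7 + 4·9 = 50°C ✓; 3' end CAC has 2 G/C ✓ — fails.
Candidate 3 (17 nt, A=6 T=4 G=2 C=5): GC 7/17 = 41.2% ✓; Tm = 2·10 + 4·7 = 48°C, outside 50–57°C ✗; 3' end TAA has 0 G/C, need ≥1 ✗ — fails.
Candidate 4 (22 nt, A=6 T=5 G=7 C=4): GC 11/22 = 50.0% ✓; Tm = 2·11 + 4·11 = 66°C, outside 50–57°C ✗; 3' end ATA has 0 G/C, need ≥1 ✗ — fails.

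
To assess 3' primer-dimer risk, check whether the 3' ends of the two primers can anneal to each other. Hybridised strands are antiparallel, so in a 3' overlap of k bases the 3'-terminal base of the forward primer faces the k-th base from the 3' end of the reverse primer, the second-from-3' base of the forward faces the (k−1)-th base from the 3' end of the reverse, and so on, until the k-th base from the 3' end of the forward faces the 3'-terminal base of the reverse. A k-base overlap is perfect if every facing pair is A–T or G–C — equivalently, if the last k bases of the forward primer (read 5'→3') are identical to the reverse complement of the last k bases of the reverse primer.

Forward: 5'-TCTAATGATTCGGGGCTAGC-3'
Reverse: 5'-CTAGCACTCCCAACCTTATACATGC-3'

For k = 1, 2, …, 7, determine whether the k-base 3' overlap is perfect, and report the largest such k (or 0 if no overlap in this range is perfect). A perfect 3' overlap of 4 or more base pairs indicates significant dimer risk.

Longest perfect overlap: 2 complementary base pairs; below the dimer-risk threshold (threshold 4).

Last 7 bases (5'→3') — forward …GGCTAGC, reverse …TACATGC.
Reverse complement of the reverse primer's last 7 bases: GCATGTA; its first k bases are the reverse complement of the reverse primer's last k bases, so a perfect k-base overlap needs the forward primer's last k bases to equal them.
Comparing (forward last k vs required): k=1: C vs G ✗; k=2: GC vs GC ✓; k=3: AGC vs GCA ✗; k=4: TAGC vs GCAT ✗; k=5: CTAGC vs GCATG ✗; k=6: GCTAGC vs GCATGT ✗; k=7: GGCTAGC vs GCATGTA ✗.
Only k = 2 is perfect, so the longest perfect 3' overlap is 2.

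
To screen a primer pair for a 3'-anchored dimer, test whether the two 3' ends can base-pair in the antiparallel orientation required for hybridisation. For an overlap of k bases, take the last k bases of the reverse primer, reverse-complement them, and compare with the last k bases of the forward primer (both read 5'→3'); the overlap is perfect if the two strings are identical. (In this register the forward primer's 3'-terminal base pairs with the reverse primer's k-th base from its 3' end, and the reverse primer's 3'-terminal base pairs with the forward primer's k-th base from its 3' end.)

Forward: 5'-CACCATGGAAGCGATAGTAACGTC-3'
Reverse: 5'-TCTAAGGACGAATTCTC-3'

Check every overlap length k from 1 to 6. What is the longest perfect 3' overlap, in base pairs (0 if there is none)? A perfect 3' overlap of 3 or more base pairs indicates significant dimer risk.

Last 6 bases (5'→3') — forward …AACGTC, reverse …ATTCTC.
Reverse complement of the reverse primer's last 6 bases: GAGAAT; its first k bases are the reverse complement of the reverse primer's last k bases, so a perfect k-base overlap needs the forward primer's last k bases to equal them.
Comparing (forward last k vs required): k=1: C vs G ✗; k=2: TC vs GA ✗; k=3: GTC vs GAG ✗; k=4: CGTC vs GAGA ✗; k=5: ACGTC vs GAGAA ✗; k=6: AACGTC vs GAGAAT ✗.
No overlap length from 1 to 6 is perfect, so the longest perfect 3' overlap is 0.

Longest perfect overlap: 0 complementary base pairs; below the dimer-risk threshold (threshold 3).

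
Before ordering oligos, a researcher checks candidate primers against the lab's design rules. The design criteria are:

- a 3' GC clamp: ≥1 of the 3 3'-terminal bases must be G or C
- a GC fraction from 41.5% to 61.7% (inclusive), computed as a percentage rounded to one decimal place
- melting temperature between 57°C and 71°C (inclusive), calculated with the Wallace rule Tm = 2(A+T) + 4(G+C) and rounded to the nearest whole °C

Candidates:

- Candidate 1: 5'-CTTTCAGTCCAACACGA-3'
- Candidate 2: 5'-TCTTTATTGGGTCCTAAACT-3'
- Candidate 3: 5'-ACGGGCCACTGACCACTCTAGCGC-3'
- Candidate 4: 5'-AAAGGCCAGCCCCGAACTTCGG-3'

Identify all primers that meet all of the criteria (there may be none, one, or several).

Candidate 1 (17 nt, A=5 T=4 G=2 C=6): 3' end CGA has 2 G/C ✓; GC 8/17 = 47.1% ✓; Tm = 2·9 + 4·8 = 50°C, outside 57–71°C ✗ — fails.
Candidate 2 (20 nt, A=4 T=9 G=3 C=4): 3' end ACT has 1 G/C ✓; GC 7/20 = 35.0%, outside 41.5–61.7% ✗; Tm = 2·13 + 4·7 = 54°C, outside 57–71°C ✗ — fails.
Candidate 3 (24 nt, A=5 T=3 G=6 C=10): 3' end CGC has 3 G/C ✓; GC 16/24 = 66.7%, outside 41.5–61.7% ✗; Tm = 2·8 + 4·16 = 80°C, outside 57–71°C ✗ — fails.
Candidate 4 (22 nt, A=6 T=2 G=6 C=8): 3' end CGG has 3 G/C ✓; GC 14/22 = 63.6%, outside 41.5–61.7% ✗; Tm = 2·8 + 4·14 = 72°C, outside 57–71°C ✗ — fails.

None of the candidates satisfy all criteria.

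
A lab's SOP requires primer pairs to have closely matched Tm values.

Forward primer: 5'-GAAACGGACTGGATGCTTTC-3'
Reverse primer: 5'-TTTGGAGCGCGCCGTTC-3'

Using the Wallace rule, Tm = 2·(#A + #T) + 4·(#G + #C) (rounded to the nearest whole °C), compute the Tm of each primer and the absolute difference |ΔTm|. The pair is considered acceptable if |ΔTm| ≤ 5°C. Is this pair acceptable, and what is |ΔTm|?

Forward: A=5 T=5 G=6 C=4 → Tm = 2·10 + 4·10 = 60°C.
Reverse: A=1 T=5 G=6 C=5 → Tm = 2·6 + 4·11 = 56°C.
|ΔTm| = |60 − 56| = 4°C, ≤ 5°C.

|ΔTm| = 4°C; the pair is acceptable.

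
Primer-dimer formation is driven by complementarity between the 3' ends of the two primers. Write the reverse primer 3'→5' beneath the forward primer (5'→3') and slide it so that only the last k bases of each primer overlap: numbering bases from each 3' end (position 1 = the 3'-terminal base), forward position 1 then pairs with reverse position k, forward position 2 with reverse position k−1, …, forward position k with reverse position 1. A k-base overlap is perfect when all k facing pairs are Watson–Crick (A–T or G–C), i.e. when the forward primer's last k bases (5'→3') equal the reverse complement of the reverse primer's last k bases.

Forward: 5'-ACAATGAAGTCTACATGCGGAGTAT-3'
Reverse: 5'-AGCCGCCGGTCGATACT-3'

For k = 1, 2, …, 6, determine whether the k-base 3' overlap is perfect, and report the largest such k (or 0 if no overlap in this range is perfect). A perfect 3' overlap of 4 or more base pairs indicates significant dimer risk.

Longest perfect overlap: 5 complementary base pairs; significant dimer risk (threshold 4).

Last 6 bases (5'→3') — forward …GAGTAT, reverse …GATACT.
Reverse complement of the reverse primer's last 6 bases: AGTATC; its first k bases are the reverse complement of the reverse primer's last k bases, so a perfect k-base overlap needs the forward primer's last k bases to equal them.
Comparing (forward last k vs required): k=1: T vs A ✗; k=2: AT vs AG ✗; k=3: TAT vs AGT ✗; k=4: GTAT vs AGTA ✗; k=5: AGTAT vs AGTAT ✓; k=6: GAGTAT vs AGTATC ✗.
Only k = 5 is perfect, so the longest perfect 3' overlap is 5.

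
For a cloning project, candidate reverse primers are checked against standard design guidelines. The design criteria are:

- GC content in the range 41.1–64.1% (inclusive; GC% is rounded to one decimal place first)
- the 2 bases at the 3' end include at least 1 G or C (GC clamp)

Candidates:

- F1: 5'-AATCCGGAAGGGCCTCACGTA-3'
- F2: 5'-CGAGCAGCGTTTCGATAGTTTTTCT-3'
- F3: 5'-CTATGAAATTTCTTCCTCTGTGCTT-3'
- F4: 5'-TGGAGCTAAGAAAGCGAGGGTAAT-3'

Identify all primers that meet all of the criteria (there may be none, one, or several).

F2 only.

F1 (21 nt, A=6 T=3 G=6 C=6): GC 12/21 = 57.1% ✓; 3' end TA has 0 G/C, need ≥1 ✗ — fails.
F2 (25 nt, A=4 T=10 G=6 C=5): GC 11/25 = 44.0% ✓; 3' end CT has 1 G/C ✓ — passes.
F3 (25 nt, A=4 T=12 G=3 C=6): GC 9/25 = 36.0%, outside 41.1–64.1% ✗; 3' end TT has 0 G/C, need ≥1 ✗ — fails.
F4 (24 nt, A=9 T=4 G=9 C=2): GC 11/24 = 45.8% ✓; 3' end AT has 0 G/C, need ≥1 ✗ — fails.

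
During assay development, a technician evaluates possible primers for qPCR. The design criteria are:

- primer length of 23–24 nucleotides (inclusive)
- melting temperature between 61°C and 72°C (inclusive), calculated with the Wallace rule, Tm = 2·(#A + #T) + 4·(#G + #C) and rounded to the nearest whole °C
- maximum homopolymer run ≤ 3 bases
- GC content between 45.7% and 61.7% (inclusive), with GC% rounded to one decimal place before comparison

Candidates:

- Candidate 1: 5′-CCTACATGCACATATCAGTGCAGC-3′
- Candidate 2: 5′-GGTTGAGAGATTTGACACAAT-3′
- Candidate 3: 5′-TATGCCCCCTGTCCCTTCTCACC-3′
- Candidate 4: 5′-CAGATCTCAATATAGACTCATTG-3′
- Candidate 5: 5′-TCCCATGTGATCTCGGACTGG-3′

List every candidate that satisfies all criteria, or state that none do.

Candidate 1 (24 nt, A=7 T=5 G=4 C=8): length 24 ✓; Tm = 2·12 + 4·12 = 72°C ✓; longest run = 2 ✓; GC 12/24 = 50.0% ✓ — passes.
Candidate 2 (21 nt, A=7 T=6 G=6 C=2): length 21, outside 23–24 ✗; Tm = 2·13 + 4·8 = 58°C, outside 61–72°C ✗; longest run = 3 ✓; GC 8/21 = 38.1%, outside 45.7–61.7% ✗ — fails.
Candidate 3 (23 nt, A=2 T=7 G=2 C=12): length 23 ✓; Tm = 2·9 + 4·14 = 74°C, outside 61–72°C ✗; longest run = 5, exceeds 3 ✗; GC 14/23 = 60.9% ✓ — fails.
Candidate 4 (23 nt, A=8 T=7 G=3 C=5): length 23 ✓; Tm = 2·15 + 4·8 = 62°C ✓; longest run = 2 ✓; GC 8/23 = 34.8%, outside 45.7–61.7% ✗ — fails.
Candidate 5 (21 nt, A=3 T=6 G=6 C=6): length 21, outside 23–24 ✗; Tm = 2·9 + 4·12 = 66°C ✓; longest run = 3 ✓; GC 12/21 = 57.1% ✓ — fails.

Candidate 1 only.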